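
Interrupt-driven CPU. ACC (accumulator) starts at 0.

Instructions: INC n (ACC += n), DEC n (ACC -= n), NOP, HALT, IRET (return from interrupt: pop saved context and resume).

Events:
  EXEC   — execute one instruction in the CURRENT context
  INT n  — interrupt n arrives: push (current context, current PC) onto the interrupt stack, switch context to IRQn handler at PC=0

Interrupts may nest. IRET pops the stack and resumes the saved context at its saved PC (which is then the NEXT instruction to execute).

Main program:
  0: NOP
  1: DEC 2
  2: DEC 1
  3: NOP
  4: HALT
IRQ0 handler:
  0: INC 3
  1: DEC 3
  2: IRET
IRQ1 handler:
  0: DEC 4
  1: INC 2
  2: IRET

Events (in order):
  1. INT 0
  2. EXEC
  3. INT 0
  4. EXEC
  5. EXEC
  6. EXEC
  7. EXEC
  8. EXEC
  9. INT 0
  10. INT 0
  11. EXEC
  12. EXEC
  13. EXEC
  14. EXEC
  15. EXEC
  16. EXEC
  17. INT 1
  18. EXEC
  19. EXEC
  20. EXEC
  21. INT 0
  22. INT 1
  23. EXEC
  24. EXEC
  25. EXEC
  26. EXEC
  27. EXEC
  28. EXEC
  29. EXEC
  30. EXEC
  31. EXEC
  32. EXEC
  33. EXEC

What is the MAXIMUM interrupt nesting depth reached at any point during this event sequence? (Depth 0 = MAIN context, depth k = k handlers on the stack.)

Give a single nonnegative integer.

Answer: 2

Derivation:
Event 1 (INT 0): INT 0 arrives: push (MAIN, PC=0), enter IRQ0 at PC=0 (depth now 1) [depth=1]
Event 2 (EXEC): [IRQ0] PC=0: INC 3 -> ACC=3 [depth=1]
Event 3 (INT 0): INT 0 arrives: push (IRQ0, PC=1), enter IRQ0 at PC=0 (depth now 2) [depth=2]
Event 4 (EXEC): [IRQ0] PC=0: INC 3 -> ACC=6 [depth=2]
Event 5 (EXEC): [IRQ0] PC=1: DEC 3 -> ACC=3 [depth=2]
Event 6 (EXEC): [IRQ0] PC=2: IRET -> resume IRQ0 at PC=1 (depth now 1) [depth=1]
Event 7 (EXEC): [IRQ0] PC=1: DEC 3 -> ACC=0 [depth=1]
Event 8 (EXEC): [IRQ0] PC=2: IRET -> resume MAIN at PC=0 (depth now 0) [depth=0]
Event 9 (INT 0): INT 0 arrives: push (MAIN, PC=0), enter IRQ0 at PC=0 (depth now 1) [depth=1]
Event 10 (INT 0): INT 0 arrives: push (IRQ0, PC=0), enter IRQ0 at PC=0 (depth now 2) [depth=2]
Event 11 (EXEC): [IRQ0] PC=0: INC 3 -> ACC=3 [depth=2]
Event 12 (EXEC): [IRQ0] PC=1: DEC 3 -> ACC=0 [depth=2]
Event 13 (EXEC): [IRQ0] PC=2: IRET -> resume IRQ0 at PC=0 (depth now 1) [depth=1]
Event 14 (EXEC): [IRQ0] PC=0: INC 3 -> ACC=3 [depth=1]
Event 15 (EXEC): [IRQ0] PC=1: DEC 3 -> ACC=0 [depth=1]
Event 16 (EXEC): [IRQ0] PC=2: IRET -> resume MAIN at PC=0 (depth now 0) [depth=0]
Event 17 (INT 1): INT 1 arrives: push (MAIN, PC=0), enter IRQ1 at PC=0 (depth now 1) [depth=1]
Event 18 (EXEC): [IRQ1] PC=0: DEC 4 -> ACC=-4 [depth=1]
Event 19 (EXEC): [IRQ1] PC=1: INC 2 -> ACC=-2 [depth=1]
Event 20 (EXEC): [IRQ1] PC=2: IRET -> resume MAIN at PC=0 (depth now 0) [depth=0]
Event 21 (INT 0): INT 0 arrives: push (MAIN, PC=0), enter IRQ0 at PC=0 (depth now 1) [depth=1]
Event 22 (INT 1): INT 1 arrives: push (IRQ0, PC=0), enter IRQ1 at PC=0 (depth now 2) [depth=2]
Event 23 (EXEC): [IRQ1] PC=0: DEC 4 -> ACC=-6 [depth=2]
Event 24 (EXEC): [IRQ1] PC=1: INC 2 -> ACC=-4 [depth=2]
Event 25 (EXEC): [IRQ1] PC=2: IRET -> resume IRQ0 at PC=0 (depth now 1) [depth=1]
Event 26 (EXEC): [IRQ0] PC=0: INC 3 -> ACC=-1 [depth=1]
Event 27 (EXEC): [IRQ0] PC=1: DEC 3 -> ACC=-4 [depth=1]
Event 28 (EXEC): [IRQ0] PC=2: IRET -> resume MAIN at PC=0 (depth now 0) [depth=0]
Event 29 (EXEC): [MAIN] PC=0: NOP [depth=0]
Event 30 (EXEC): [MAIN] PC=1: DEC 2 -> ACC=-6 [depth=0]
Event 31 (EXEC): [MAIN] PC=2: DEC 1 -> ACC=-7 [depth=0]
Event 32 (EXEC): [MAIN] PC=3: NOP [depth=0]
Event 33 (EXEC): [MAIN] PC=4: HALT [depth=0]
Max depth observed: 2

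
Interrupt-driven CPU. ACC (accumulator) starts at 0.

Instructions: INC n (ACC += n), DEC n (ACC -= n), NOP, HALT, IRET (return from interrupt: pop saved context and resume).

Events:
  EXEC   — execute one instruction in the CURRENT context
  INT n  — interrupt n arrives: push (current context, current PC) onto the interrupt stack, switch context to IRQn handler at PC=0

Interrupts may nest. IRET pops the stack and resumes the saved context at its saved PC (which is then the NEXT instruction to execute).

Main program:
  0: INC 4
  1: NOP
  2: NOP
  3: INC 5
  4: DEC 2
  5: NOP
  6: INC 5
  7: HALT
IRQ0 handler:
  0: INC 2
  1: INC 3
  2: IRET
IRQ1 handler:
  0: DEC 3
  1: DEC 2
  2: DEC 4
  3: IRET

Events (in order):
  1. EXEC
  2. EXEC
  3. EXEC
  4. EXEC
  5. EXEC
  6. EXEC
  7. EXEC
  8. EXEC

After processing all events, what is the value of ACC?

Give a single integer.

Answer: 12

Derivation:
Event 1 (EXEC): [MAIN] PC=0: INC 4 -> ACC=4
Event 2 (EXEC): [MAIN] PC=1: NOP
Event 3 (EXEC): [MAIN] PC=2: NOP
Event 4 (EXEC): [MAIN] PC=3: INC 5 -> ACC=9
Event 5 (EXEC): [MAIN] PC=4: DEC 2 -> ACC=7
Event 6 (EXEC): [MAIN] PC=5: NOP
Event 7 (EXEC): [MAIN] PC=6: INC 5 -> ACC=12
Event 8 (EXEC): [MAIN] PC=7: HALT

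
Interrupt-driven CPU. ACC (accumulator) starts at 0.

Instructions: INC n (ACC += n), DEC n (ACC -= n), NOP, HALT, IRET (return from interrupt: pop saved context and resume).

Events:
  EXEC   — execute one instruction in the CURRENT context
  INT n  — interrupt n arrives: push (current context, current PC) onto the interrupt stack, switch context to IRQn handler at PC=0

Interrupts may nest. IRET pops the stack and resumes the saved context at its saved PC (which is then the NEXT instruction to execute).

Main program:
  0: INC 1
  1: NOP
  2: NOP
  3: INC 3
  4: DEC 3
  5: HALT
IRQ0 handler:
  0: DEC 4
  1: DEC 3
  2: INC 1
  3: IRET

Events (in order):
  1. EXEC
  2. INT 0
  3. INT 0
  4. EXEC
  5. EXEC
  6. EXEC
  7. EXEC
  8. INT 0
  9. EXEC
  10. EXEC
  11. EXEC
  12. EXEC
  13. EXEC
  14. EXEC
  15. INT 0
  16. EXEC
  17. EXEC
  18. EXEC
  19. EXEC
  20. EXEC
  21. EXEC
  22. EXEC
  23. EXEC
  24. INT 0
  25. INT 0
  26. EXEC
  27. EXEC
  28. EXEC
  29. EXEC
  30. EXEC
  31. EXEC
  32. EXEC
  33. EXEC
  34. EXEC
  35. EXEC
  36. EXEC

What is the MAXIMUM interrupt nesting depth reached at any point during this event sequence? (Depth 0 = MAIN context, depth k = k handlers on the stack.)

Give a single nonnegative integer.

Answer: 2

Derivation:
Event 1 (EXEC): [MAIN] PC=0: INC 1 -> ACC=1 [depth=0]
Event 2 (INT 0): INT 0 arrives: push (MAIN, PC=1), enter IRQ0 at PC=0 (depth now 1) [depth=1]
Event 3 (INT 0): INT 0 arrives: push (IRQ0, PC=0), enter IRQ0 at PC=0 (depth now 2) [depth=2]
Event 4 (EXEC): [IRQ0] PC=0: DEC 4 -> ACC=-3 [depth=2]
Event 5 (EXEC): [IRQ0] PC=1: DEC 3 -> ACC=-6 [depth=2]
Event 6 (EXEC): [IRQ0] PC=2: INC 1 -> ACC=-5 [depth=2]
Event 7 (EXEC): [IRQ0] PC=3: IRET -> resume IRQ0 at PC=0 (depth now 1) [depth=1]
Event 8 (INT 0): INT 0 arrives: push (IRQ0, PC=0), enter IRQ0 at PC=0 (depth now 2) [depth=2]
Event 9 (EXEC): [IRQ0] PC=0: DEC 4 -> ACC=-9 [depth=2]
Event 10 (EXEC): [IRQ0] PC=1: DEC 3 -> ACC=-12 [depth=2]
Event 11 (EXEC): [IRQ0] PC=2: INC 1 -> ACC=-11 [depth=2]
Event 12 (EXEC): [IRQ0] PC=3: IRET -> resume IRQ0 at PC=0 (depth now 1) [depth=1]
Event 13 (EXEC): [IRQ0] PC=0: DEC 4 -> ACC=-15 [depth=1]
Event 14 (EXEC): [IRQ0] PC=1: DEC 3 -> ACC=-18 [depth=1]
Event 15 (INT 0): INT 0 arrives: push (IRQ0, PC=2), enter IRQ0 at PC=0 (depth now 2) [depth=2]
Event 16 (EXEC): [IRQ0] PC=0: DEC 4 -> ACC=-22 [depth=2]
Event 17 (EXEC): [IRQ0] PC=1: DEC 3 -> ACC=-25 [depth=2]
Event 18 (EXEC): [IRQ0] PC=2: INC 1 -> ACC=-24 [depth=2]
Event 19 (EXEC): [IRQ0] PC=3: IRET -> resume IRQ0 at PC=2 (depth now 1) [depth=1]
Event 20 (EXEC): [IRQ0] PC=2: INC 1 -> ACC=-23 [depth=1]
Event 21 (EXEC): [IRQ0] PC=3: IRET -> resume MAIN at PC=1 (depth now 0) [depth=0]
Event 22 (EXEC): [MAIN] PC=1: NOP [depth=0]
Event 23 (EXEC): [MAIN] PC=2: NOP [depth=0]
Event 24 (INT 0): INT 0 arrives: push (MAIN, PC=3), enter IRQ0 at PC=0 (depth now 1) [depth=1]
Event 25 (INT 0): INT 0 arrives: push (IRQ0, PC=0), enter IRQ0 at PC=0 (depth now 2) [depth=2]
Event 26 (EXEC): [IRQ0] PC=0: DEC 4 -> ACC=-27 [depth=2]
Event 27 (EXEC): [IRQ0] PC=1: DEC 3 -> ACC=-30 [depth=2]
Event 28 (EXEC): [IRQ0] PC=2: INC 1 -> ACC=-29 [depth=2]
Event 29 (EXEC): [IRQ0] PC=3: IRET -> resume IRQ0 at PC=0 (depth now 1) [depth=1]
Event 30 (EXEC): [IRQ0] PC=0: DEC 4 -> ACC=-33 [depth=1]
Event 31 (EXEC): [IRQ0] PC=1: DEC 3 -> ACC=-36 [depth=1]
Event 32 (EXEC): [IRQ0] PC=2: INC 1 -> ACC=-35 [depth=1]
Event 33 (EXEC): [IRQ0] PC=3: IRET -> resume MAIN at PC=3 (depth now 0) [depth=0]
Event 34 (EXEC): [MAIN] PC=3: INC 3 -> ACC=-32 [depth=0]
Event 35 (EXEC): [MAIN] PC=4: DEC 3 -> ACC=-35 [depth=0]
Event 36 (EXEC): [MAIN] PC=5: HALT [depth=0]
Max depth observed: 2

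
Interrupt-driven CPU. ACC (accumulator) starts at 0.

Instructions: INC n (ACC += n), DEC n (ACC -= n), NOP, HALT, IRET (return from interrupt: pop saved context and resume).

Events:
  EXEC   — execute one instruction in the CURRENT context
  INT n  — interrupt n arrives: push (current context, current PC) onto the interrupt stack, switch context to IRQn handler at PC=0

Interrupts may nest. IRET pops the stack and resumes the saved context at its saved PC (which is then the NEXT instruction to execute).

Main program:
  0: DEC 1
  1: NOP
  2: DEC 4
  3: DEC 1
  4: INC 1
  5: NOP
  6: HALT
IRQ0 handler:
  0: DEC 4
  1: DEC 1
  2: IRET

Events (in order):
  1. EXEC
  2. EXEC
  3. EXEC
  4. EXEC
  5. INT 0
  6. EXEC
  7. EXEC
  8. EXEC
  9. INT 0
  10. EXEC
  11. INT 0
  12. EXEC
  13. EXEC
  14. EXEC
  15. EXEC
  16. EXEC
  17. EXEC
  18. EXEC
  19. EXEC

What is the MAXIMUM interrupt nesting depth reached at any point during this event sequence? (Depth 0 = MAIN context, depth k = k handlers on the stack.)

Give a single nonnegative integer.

Answer: 2

Derivation:
Event 1 (EXEC): [MAIN] PC=0: DEC 1 -> ACC=-1 [depth=0]
Event 2 (EXEC): [MAIN] PC=1: NOP [depth=0]
Event 3 (EXEC): [MAIN] PC=2: DEC 4 -> ACC=-5 [depth=0]
Event 4 (EXEC): [MAIN] PC=3: DEC 1 -> ACC=-6 [depth=0]
Event 5 (INT 0): INT 0 arrives: push (MAIN, PC=4), enter IRQ0 at PC=0 (depth now 1) [depth=1]
Event 6 (EXEC): [IRQ0] PC=0: DEC 4 -> ACC=-10 [depth=1]
Event 7 (EXEC): [IRQ0] PC=1: DEC 1 -> ACC=-11 [depth=1]
Event 8 (EXEC): [IRQ0] PC=2: IRET -> resume MAIN at PC=4 (depth now 0) [depth=0]
Event 9 (INT 0): INT 0 arrives: push (MAIN, PC=4), enter IRQ0 at PC=0 (depth now 1) [depth=1]
Event 10 (EXEC): [IRQ0] PC=0: DEC 4 -> ACC=-15 [depth=1]
Event 11 (INT 0): INT 0 arrives: push (IRQ0, PC=1), enter IRQ0 at PC=0 (depth now 2) [depth=2]
Event 12 (EXEC): [IRQ0] PC=0: DEC 4 -> ACC=-19 [depth=2]
Event 13 (EXEC): [IRQ0] PC=1: DEC 1 -> ACC=-20 [depth=2]
Event 14 (EXEC): [IRQ0] PC=2: IRET -> resume IRQ0 at PC=1 (depth now 1) [depth=1]
Event 15 (EXEC): [IRQ0] PC=1: DEC 1 -> ACC=-21 [depth=1]
Event 16 (EXEC): [IRQ0] PC=2: IRET -> resume MAIN at PC=4 (depth now 0) [depth=0]
Event 17 (EXEC): [MAIN] PC=4: INC 1 -> ACC=-20 [depth=0]
Event 18 (EXEC): [MAIN] PC=5: NOP [depth=0]
Event 19 (EXEC): [MAIN] PC=6: HALT [depth=0]
Max depth observed: 2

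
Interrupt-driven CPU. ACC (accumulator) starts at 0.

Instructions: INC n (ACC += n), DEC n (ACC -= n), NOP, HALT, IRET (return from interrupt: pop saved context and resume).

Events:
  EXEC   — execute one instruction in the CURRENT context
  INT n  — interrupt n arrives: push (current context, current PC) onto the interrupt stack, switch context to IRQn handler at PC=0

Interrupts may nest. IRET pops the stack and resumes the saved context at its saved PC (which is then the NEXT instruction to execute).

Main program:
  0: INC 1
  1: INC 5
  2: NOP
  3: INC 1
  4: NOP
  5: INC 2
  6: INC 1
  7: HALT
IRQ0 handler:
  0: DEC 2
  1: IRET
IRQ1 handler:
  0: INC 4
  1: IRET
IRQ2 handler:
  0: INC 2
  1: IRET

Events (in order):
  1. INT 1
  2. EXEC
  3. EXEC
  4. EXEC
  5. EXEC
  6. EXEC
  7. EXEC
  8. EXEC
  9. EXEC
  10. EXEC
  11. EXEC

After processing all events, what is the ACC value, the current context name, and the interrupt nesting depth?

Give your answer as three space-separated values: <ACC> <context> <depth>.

Event 1 (INT 1): INT 1 arrives: push (MAIN, PC=0), enter IRQ1 at PC=0 (depth now 1)
Event 2 (EXEC): [IRQ1] PC=0: INC 4 -> ACC=4
Event 3 (EXEC): [IRQ1] PC=1: IRET -> resume MAIN at PC=0 (depth now 0)
Event 4 (EXEC): [MAIN] PC=0: INC 1 -> ACC=5
Event 5 (EXEC): [MAIN] PC=1: INC 5 -> ACC=10
Event 6 (EXEC): [MAIN] PC=2: NOP
Event 7 (EXEC): [MAIN] PC=3: INC 1 -> ACC=11
Event 8 (EXEC): [MAIN] PC=4: NOP
Event 9 (EXEC): [MAIN] PC=5: INC 2 -> ACC=13
Event 10 (EXEC): [MAIN] PC=6: INC 1 -> ACC=14
Event 11 (EXEC): [MAIN] PC=7: HALT

Answer: 14 MAIN 0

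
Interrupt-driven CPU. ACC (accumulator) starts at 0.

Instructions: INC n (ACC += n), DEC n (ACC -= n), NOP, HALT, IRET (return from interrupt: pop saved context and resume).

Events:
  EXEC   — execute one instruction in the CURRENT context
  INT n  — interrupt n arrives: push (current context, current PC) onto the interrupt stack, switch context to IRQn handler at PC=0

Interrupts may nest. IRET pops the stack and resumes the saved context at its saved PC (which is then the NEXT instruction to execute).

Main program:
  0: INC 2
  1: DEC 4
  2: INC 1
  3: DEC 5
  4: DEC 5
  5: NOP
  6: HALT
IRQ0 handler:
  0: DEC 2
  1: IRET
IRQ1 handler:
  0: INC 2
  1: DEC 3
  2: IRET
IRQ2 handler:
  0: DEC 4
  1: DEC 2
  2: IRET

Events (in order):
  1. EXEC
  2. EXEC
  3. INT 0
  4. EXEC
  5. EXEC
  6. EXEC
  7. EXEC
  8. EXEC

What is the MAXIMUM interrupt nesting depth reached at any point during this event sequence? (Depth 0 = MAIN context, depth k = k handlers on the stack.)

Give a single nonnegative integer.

Answer: 1

Derivation:
Event 1 (EXEC): [MAIN] PC=0: INC 2 -> ACC=2 [depth=0]
Event 2 (EXEC): [MAIN] PC=1: DEC 4 -> ACC=-2 [depth=0]
Event 3 (INT 0): INT 0 arrives: push (MAIN, PC=2), enter IRQ0 at PC=0 (depth now 1) [depth=1]
Event 4 (EXEC): [IRQ0] PC=0: DEC 2 -> ACC=-4 [depth=1]
Event 5 (EXEC): [IRQ0] PC=1: IRET -> resume MAIN at PC=2 (depth now 0) [depth=0]
Event 6 (EXEC): [MAIN] PC=2: INC 1 -> ACC=-3 [depth=0]
Event 7 (EXEC): [MAIN] PC=3: DEC 5 -> ACC=-8 [depth=0]
Event 8 (EXEC): [MAIN] PC=4: DEC 5 -> ACC=-13 [depth=0]
Max depth observed: 1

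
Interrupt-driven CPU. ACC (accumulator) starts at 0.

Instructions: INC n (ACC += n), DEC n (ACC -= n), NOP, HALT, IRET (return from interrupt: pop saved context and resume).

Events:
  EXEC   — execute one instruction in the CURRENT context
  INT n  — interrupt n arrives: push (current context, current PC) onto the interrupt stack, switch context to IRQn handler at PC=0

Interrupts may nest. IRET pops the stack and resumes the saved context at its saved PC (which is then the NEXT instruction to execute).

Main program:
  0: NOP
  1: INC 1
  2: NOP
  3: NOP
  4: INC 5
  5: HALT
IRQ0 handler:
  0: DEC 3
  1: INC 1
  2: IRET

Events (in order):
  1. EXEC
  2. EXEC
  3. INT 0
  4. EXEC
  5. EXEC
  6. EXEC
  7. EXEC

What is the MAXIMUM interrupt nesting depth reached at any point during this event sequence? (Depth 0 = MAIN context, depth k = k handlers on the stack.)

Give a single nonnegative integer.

Answer: 1

Derivation:
Event 1 (EXEC): [MAIN] PC=0: NOP [depth=0]
Event 2 (EXEC): [MAIN] PC=1: INC 1 -> ACC=1 [depth=0]
Event 3 (INT 0): INT 0 arrives: push (MAIN, PC=2), enter IRQ0 at PC=0 (depth now 1) [depth=1]
Event 4 (EXEC): [IRQ0] PC=0: DEC 3 -> ACC=-2 [depth=1]
Event 5 (EXEC): [IRQ0] PC=1: INC 1 -> ACC=-1 [depth=1]
Event 6 (EXEC): [IRQ0] PC=2: IRET -> resume MAIN at PC=2 (depth now 0) [depth=0]
Event 7 (EXEC): [MAIN] PC=2: NOP [depth=0]
Max depth observed: 1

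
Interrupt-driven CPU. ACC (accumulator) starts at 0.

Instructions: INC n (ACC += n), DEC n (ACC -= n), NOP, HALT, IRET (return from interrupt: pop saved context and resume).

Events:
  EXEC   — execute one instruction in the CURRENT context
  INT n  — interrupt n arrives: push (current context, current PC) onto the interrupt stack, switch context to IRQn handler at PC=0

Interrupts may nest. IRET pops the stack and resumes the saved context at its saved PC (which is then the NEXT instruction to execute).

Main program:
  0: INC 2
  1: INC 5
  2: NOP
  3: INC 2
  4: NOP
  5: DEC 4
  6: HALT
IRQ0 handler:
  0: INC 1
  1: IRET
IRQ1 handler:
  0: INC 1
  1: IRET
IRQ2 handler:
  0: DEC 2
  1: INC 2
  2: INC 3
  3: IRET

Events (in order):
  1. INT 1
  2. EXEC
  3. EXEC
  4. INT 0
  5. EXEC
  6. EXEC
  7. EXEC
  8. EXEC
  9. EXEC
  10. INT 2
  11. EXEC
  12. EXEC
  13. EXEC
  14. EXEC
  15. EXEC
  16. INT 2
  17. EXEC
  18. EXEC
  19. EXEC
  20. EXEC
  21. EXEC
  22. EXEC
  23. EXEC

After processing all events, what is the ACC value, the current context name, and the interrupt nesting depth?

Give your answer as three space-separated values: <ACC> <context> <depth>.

Answer: 13 MAIN 0

Derivation:
Event 1 (INT 1): INT 1 arrives: push (MAIN, PC=0), enter IRQ1 at PC=0 (depth now 1)
Event 2 (EXEC): [IRQ1] PC=0: INC 1 -> ACC=1
Event 3 (EXEC): [IRQ1] PC=1: IRET -> resume MAIN at PC=0 (depth now 0)
Event 4 (INT 0): INT 0 arrives: push (MAIN, PC=0), enter IRQ0 at PC=0 (depth now 1)
Event 5 (EXEC): [IRQ0] PC=0: INC 1 -> ACC=2
Event 6 (EXEC): [IRQ0] PC=1: IRET -> resume MAIN at PC=0 (depth now 0)
Event 7 (EXEC): [MAIN] PC=0: INC 2 -> ACC=4
Event 8 (EXEC): [MAIN] PC=1: INC 5 -> ACC=9
Event 9 (EXEC): [MAIN] PC=2: NOP
Event 10 (INT 2): INT 2 arrives: push (MAIN, PC=3), enter IRQ2 at PC=0 (depth now 1)
Event 11 (EXEC): [IRQ2] PC=0: DEC 2 -> ACC=7
Event 12 (EXEC): [IRQ2] PC=1: INC 2 -> ACC=9
Event 13 (EXEC): [IRQ2] PC=2: INC 3 -> ACC=12
Event 14 (EXEC): [IRQ2] PC=3: IRET -> resume MAIN at PC=3 (depth now 0)
Event 15 (EXEC): [MAIN] PC=3: INC 2 -> ACC=14
Event 16 (INT 2): INT 2 arrives: push (MAIN, PC=4), enter IRQ2 at PC=0 (depth now 1)
Event 17 (EXEC): [IRQ2] PC=0: DEC 2 -> ACC=12
Event 18 (EXEC): [IRQ2] PC=1: INC 2 -> ACC=14
Event 19 (EXEC): [IRQ2] PC=2: INC 3 -> ACC=17
Event 20 (EXEC): [IRQ2] PC=3: IRET -> resume MAIN at PC=4 (depth now 0)
Event 21 (EXEC): [MAIN] PC=4: NOP
Event 22 (EXEC): [MAIN] PC=5: DEC 4 -> ACC=13
Event 23 (EXEC): [MAIN] PC=6: HALT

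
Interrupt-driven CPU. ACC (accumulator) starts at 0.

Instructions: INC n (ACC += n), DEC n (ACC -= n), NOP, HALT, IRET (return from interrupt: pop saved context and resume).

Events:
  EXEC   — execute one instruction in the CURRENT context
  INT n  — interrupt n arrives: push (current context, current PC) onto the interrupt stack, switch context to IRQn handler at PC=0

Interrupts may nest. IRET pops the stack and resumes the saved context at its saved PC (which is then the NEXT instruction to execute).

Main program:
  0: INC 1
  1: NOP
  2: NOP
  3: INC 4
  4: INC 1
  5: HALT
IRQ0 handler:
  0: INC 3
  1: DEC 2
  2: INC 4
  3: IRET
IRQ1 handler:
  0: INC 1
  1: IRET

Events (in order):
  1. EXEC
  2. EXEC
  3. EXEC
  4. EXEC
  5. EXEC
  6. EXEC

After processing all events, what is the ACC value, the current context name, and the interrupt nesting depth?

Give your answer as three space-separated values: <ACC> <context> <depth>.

Answer: 6 MAIN 0

Derivation:
Event 1 (EXEC): [MAIN] PC=0: INC 1 -> ACC=1
Event 2 (EXEC): [MAIN] PC=1: NOP
Event 3 (EXEC): [MAIN] PC=2: NOP
Event 4 (EXEC): [MAIN] PC=3: INC 4 -> ACC=5
Event 5 (EXEC): [MAIN] PC=4: INC 1 -> ACC=6
Event 6 (EXEC): [MAIN] PC=5: HALT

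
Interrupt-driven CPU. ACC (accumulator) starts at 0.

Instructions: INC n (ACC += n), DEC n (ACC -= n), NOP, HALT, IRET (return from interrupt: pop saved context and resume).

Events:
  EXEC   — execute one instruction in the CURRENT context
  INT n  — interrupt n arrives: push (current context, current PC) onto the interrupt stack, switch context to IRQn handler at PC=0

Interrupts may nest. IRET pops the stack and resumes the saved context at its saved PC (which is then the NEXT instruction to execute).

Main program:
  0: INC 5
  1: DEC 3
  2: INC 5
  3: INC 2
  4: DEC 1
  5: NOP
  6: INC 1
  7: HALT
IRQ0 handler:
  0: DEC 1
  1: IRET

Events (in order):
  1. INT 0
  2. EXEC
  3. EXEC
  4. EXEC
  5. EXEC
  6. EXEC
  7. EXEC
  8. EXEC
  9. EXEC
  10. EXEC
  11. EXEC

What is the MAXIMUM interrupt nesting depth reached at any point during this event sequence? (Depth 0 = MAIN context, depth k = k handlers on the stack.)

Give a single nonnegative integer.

Event 1 (INT 0): INT 0 arrives: push (MAIN, PC=0), enter IRQ0 at PC=0 (depth now 1) [depth=1]
Event 2 (EXEC): [IRQ0] PC=0: DEC 1 -> ACC=-1 [depth=1]
Event 3 (EXEC): [IRQ0] PC=1: IRET -> resume MAIN at PC=0 (depth now 0) [depth=0]
Event 4 (EXEC): [MAIN] PC=0: INC 5 -> ACC=4 [depth=0]
Event 5 (EXEC): [MAIN] PC=1: DEC 3 -> ACC=1 [depth=0]
Event 6 (EXEC): [MAIN] PC=2: INC 5 -> ACC=6 [depth=0]
Event 7 (EXEC): [MAIN] PC=3: INC 2 -> ACC=8 [depth=0]
Event 8 (EXEC): [MAIN] PC=4: DEC 1 -> ACC=7 [depth=0]
Event 9 (EXEC): [MAIN] PC=5: NOP [depth=0]
Event 10 (EXEC): [MAIN] PC=6: INC 1 -> ACC=8 [depth=0]
Event 11 (EXEC): [MAIN] PC=7: HALT [depth=0]
Max depth observed: 1

Answer: 1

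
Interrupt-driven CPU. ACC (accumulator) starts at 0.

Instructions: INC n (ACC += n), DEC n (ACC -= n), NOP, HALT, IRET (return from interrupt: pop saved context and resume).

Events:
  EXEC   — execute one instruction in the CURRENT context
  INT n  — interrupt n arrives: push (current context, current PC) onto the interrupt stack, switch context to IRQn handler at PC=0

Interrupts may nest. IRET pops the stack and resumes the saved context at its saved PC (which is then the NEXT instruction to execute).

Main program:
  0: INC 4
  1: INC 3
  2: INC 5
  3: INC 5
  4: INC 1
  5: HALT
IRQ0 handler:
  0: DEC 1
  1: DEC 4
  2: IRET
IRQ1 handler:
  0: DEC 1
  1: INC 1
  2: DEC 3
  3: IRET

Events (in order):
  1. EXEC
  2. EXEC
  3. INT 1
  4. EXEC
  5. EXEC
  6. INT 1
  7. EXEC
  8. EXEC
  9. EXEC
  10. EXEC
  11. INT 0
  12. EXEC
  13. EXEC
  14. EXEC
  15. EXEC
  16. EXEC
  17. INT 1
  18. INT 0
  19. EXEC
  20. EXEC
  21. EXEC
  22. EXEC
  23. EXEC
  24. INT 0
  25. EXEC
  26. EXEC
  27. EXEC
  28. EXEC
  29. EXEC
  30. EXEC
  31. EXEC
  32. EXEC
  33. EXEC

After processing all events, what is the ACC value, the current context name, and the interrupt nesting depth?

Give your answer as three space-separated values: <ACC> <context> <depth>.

Event 1 (EXEC): [MAIN] PC=0: INC 4 -> ACC=4
Event 2 (EXEC): [MAIN] PC=1: INC 3 -> ACC=7
Event 3 (INT 1): INT 1 arrives: push (MAIN, PC=2), enter IRQ1 at PC=0 (depth now 1)
Event 4 (EXEC): [IRQ1] PC=0: DEC 1 -> ACC=6
Event 5 (EXEC): [IRQ1] PC=1: INC 1 -> ACC=7
Event 6 (INT 1): INT 1 arrives: push (IRQ1, PC=2), enter IRQ1 at PC=0 (depth now 2)
Event 7 (EXEC): [IRQ1] PC=0: DEC 1 -> ACC=6
Event 8 (EXEC): [IRQ1] PC=1: INC 1 -> ACC=7
Event 9 (EXEC): [IRQ1] PC=2: DEC 3 -> ACC=4
Event 10 (EXEC): [IRQ1] PC=3: IRET -> resume IRQ1 at PC=2 (depth now 1)
Event 11 (INT 0): INT 0 arrives: push (IRQ1, PC=2), enter IRQ0 at PC=0 (depth now 2)
Event 12 (EXEC): [IRQ0] PC=0: DEC 1 -> ACC=3
Event 13 (EXEC): [IRQ0] PC=1: DEC 4 -> ACC=-1
Event 14 (EXEC): [IRQ0] PC=2: IRET -> resume IRQ1 at PC=2 (depth now 1)
Event 15 (EXEC): [IRQ1] PC=2: DEC 3 -> ACC=-4
Event 16 (EXEC): [IRQ1] PC=3: IRET -> resume MAIN at PC=2 (depth now 0)
Event 17 (INT 1): INT 1 arrives: push (MAIN, PC=2), enter IRQ1 at PC=0 (depth now 1)
Event 18 (INT 0): INT 0 arrives: push (IRQ1, PC=0), enter IRQ0 at PC=0 (depth now 2)
Event 19 (EXEC): [IRQ0] PC=0: DEC 1 -> ACC=-5
Event 20 (EXEC): [IRQ0] PC=1: DEC 4 -> ACC=-9
Event 21 (EXEC): [IRQ0] PC=2: IRET -> resume IRQ1 at PC=0 (depth now 1)
Event 22 (EXEC): [IRQ1] PC=0: DEC 1 -> ACC=-10
Event 23 (EXEC): [IRQ1] PC=1: INC 1 -> ACC=-9
Event 24 (INT 0): INT 0 arrives: push (IRQ1, PC=2), enter IRQ0 at PC=0 (depth now 2)
Event 25 (EXEC): [IRQ0] PC=0: DEC 1 -> ACC=-10
Event 26 (EXEC): [IRQ0] PC=1: DEC 4 -> ACC=-14
Event 27 (EXEC): [IRQ0] PC=2: IRET -> resume IRQ1 at PC=2 (depth now 1)
Event 28 (EXEC): [IRQ1] PC=2: DEC 3 -> ACC=-17
Event 29 (EXEC): [IRQ1] PC=3: IRET -> resume MAIN at PC=2 (depth now 0)
Event 30 (EXEC): [MAIN] PC=2: INC 5 -> ACC=-12
Event 31 (EXEC): [MAIN] PC=3: INC 5 -> ACC=-7
Event 32 (EXEC): [MAIN] PC=4: INC 1 -> ACC=-6
Event 33 (EXEC): [MAIN] PC=5: HALT

Answer: -6 MAIN 0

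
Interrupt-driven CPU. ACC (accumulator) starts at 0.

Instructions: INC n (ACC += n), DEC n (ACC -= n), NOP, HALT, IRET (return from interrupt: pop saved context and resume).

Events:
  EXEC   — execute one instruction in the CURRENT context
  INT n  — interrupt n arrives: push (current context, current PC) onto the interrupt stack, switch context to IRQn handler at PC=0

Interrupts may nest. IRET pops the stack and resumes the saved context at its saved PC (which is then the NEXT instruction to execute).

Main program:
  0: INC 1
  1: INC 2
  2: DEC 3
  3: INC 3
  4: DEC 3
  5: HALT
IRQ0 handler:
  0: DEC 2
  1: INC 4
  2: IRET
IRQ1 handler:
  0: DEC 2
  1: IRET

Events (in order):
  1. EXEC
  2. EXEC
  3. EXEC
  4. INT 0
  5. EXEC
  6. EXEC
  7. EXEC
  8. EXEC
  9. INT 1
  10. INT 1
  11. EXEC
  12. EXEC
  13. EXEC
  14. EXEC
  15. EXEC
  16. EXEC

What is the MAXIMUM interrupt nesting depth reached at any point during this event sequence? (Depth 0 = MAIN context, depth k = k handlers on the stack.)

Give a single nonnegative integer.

Answer: 2

Derivation:
Event 1 (EXEC): [MAIN] PC=0: INC 1 -> ACC=1 [depth=0]
Event 2 (EXEC): [MAIN] PC=1: INC 2 -> ACC=3 [depth=0]
Event 3 (EXEC): [MAIN] PC=2: DEC 3 -> ACC=0 [depth=0]
Event 4 (INT 0): INT 0 arrives: push (MAIN, PC=3), enter IRQ0 at PC=0 (depth now 1) [depth=1]
Event 5 (EXEC): [IRQ0] PC=0: DEC 2 -> ACC=-2 [depth=1]
Event 6 (EXEC): [IRQ0] PC=1: INC 4 -> ACC=2 [depth=1]
Event 7 (EXEC): [IRQ0] PC=2: IRET -> resume MAIN at PC=3 (depth now 0) [depth=0]
Event 8 (EXEC): [MAIN] PC=3: INC 3 -> ACC=5 [depth=0]
Event 9 (INT 1): INT 1 arrives: push (MAIN, PC=4), enter IRQ1 at PC=0 (depth now 1) [depth=1]
Event 10 (INT 1): INT 1 arrives: push (IRQ1, PC=0), enter IRQ1 at PC=0 (depth now 2) [depth=2]
Event 11 (EXEC): [IRQ1] PC=0: DEC 2 -> ACC=3 [depth=2]
Event 12 (EXEC): [IRQ1] PC=1: IRET -> resume IRQ1 at PC=0 (depth now 1) [depth=1]
Event 13 (EXEC): [IRQ1] PC=0: DEC 2 -> ACC=1 [depth=1]
Event 14 (EXEC): [IRQ1] PC=1: IRET -> resume MAIN at PC=4 (depth now 0) [depth=0]
Event 15 (EXEC): [MAIN] PC=4: DEC 3 -> ACC=-2 [depth=0]
Event 16 (EXEC): [MAIN] PC=5: HALT [depth=0]
Max depth observed: 2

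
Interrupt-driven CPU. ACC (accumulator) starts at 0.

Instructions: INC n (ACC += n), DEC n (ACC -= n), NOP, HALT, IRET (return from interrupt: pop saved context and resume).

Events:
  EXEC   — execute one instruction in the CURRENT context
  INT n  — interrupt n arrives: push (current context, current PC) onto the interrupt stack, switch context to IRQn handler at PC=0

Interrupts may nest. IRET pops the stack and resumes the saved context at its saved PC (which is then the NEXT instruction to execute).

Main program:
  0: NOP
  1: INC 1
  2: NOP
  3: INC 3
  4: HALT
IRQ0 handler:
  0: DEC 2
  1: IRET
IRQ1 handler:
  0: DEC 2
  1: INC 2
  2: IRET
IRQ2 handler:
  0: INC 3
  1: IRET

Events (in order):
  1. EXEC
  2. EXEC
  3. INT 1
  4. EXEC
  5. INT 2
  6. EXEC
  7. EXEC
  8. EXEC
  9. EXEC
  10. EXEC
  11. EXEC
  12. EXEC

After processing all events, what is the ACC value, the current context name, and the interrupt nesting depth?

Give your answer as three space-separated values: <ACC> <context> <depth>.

Event 1 (EXEC): [MAIN] PC=0: NOP
Event 2 (EXEC): [MAIN] PC=1: INC 1 -> ACC=1
Event 3 (INT 1): INT 1 arrives: push (MAIN, PC=2), enter IRQ1 at PC=0 (depth now 1)
Event 4 (EXEC): [IRQ1] PC=0: DEC 2 -> ACC=-1
Event 5 (INT 2): INT 2 arrives: push (IRQ1, PC=1), enter IRQ2 at PC=0 (depth now 2)
Event 6 (EXEC): [IRQ2] PC=0: INC 3 -> ACC=2
Event 7 (EXEC): [IRQ2] PC=1: IRET -> resume IRQ1 at PC=1 (depth now 1)
Event 8 (EXEC): [IRQ1] PC=1: INC 2 -> ACC=4
Event 9 (EXEC): [IRQ1] PC=2: IRET -> resume MAIN at PC=2 (depth now 0)
Event 10 (EXEC): [MAIN] PC=2: NOP
Event 11 (EXEC): [MAIN] PC=3: INC 3 -> ACC=7
Event 12 (EXEC): [MAIN] PC=4: HALT

Answer: 7 MAIN 0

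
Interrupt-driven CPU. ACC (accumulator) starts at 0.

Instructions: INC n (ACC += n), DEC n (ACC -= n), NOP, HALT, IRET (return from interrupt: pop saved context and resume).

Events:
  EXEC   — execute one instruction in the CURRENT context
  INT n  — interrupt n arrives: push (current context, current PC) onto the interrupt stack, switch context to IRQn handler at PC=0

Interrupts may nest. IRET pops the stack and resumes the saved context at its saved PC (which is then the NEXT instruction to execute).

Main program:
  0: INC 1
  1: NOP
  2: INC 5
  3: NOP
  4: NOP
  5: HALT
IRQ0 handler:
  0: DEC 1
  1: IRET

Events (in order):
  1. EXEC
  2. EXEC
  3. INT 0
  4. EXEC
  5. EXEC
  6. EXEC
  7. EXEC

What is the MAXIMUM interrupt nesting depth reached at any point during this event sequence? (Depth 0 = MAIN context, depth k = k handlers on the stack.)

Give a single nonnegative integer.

Event 1 (EXEC): [MAIN] PC=0: INC 1 -> ACC=1 [depth=0]
Event 2 (EXEC): [MAIN] PC=1: NOP [depth=0]
Event 3 (INT 0): INT 0 arrives: push (MAIN, PC=2), enter IRQ0 at PC=0 (depth now 1) [depth=1]
Event 4 (EXEC): [IRQ0] PC=0: DEC 1 -> ACC=0 [depth=1]
Event 5 (EXEC): [IRQ0] PC=1: IRET -> resume MAIN at PC=2 (depth now 0) [depth=0]
Event 6 (EXEC): [MAIN] PC=2: INC 5 -> ACC=5 [depth=0]
Event 7 (EXEC): [MAIN] PC=3: NOP [depth=0]
Max depth observed: 1

Answer: 1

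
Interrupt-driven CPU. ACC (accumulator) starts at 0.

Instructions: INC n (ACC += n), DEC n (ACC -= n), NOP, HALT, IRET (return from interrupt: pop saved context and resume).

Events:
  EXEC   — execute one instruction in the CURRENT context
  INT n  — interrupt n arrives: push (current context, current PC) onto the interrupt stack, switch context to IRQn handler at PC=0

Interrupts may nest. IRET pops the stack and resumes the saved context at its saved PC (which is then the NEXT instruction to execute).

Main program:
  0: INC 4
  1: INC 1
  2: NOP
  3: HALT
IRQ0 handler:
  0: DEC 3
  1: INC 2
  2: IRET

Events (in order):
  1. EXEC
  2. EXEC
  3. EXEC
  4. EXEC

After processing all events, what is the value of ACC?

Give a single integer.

Event 1 (EXEC): [MAIN] PC=0: INC 4 -> ACC=4
Event 2 (EXEC): [MAIN] PC=1: INC 1 -> ACC=5
Event 3 (EXEC): [MAIN] PC=2: NOP
Event 4 (EXEC): [MAIN] PC=3: HALT

Answer: 5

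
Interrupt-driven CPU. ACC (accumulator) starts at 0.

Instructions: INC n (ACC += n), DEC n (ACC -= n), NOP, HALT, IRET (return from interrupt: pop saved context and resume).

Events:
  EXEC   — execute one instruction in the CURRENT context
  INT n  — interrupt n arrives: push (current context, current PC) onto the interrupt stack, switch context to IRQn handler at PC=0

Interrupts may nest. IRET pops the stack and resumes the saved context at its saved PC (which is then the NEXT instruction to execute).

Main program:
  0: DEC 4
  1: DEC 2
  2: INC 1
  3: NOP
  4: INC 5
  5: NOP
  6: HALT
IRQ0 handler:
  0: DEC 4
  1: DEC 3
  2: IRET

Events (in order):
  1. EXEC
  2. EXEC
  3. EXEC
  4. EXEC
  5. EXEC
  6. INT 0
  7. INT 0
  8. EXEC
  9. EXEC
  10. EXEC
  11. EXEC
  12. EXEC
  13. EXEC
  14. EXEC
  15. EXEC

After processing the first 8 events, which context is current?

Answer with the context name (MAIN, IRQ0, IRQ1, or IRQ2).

Answer: IRQ0

Derivation:
Event 1 (EXEC): [MAIN] PC=0: DEC 4 -> ACC=-4
Event 2 (EXEC): [MAIN] PC=1: DEC 2 -> ACC=-6
Event 3 (EXEC): [MAIN] PC=2: INC 1 -> ACC=-5
Event 4 (EXEC): [MAIN] PC=3: NOP
Event 5 (EXEC): [MAIN] PC=4: INC 5 -> ACC=0
Event 6 (INT 0): INT 0 arrives: push (MAIN, PC=5), enter IRQ0 at PC=0 (depth now 1)
Event 7 (INT 0): INT 0 arrives: push (IRQ0, PC=0), enter IRQ0 at PC=0 (depth now 2)
Event 8 (EXEC): [IRQ0] PC=0: DEC 4 -> ACC=-4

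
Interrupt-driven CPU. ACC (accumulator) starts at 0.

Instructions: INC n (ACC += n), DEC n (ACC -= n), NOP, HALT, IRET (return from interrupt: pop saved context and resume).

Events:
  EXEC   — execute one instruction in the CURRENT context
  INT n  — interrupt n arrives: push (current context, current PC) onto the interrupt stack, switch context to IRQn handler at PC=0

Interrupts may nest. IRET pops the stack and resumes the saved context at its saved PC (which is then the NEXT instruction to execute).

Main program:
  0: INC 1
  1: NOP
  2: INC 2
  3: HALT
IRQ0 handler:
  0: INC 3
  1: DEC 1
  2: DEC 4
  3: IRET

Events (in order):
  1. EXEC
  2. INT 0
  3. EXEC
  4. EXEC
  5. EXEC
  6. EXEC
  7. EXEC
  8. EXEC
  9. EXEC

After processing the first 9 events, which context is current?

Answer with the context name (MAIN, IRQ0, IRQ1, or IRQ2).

Event 1 (EXEC): [MAIN] PC=0: INC 1 -> ACC=1
Event 2 (INT 0): INT 0 arrives: push (MAIN, PC=1), enter IRQ0 at PC=0 (depth now 1)
Event 3 (EXEC): [IRQ0] PC=0: INC 3 -> ACC=4
Event 4 (EXEC): [IRQ0] PC=1: DEC 1 -> ACC=3
Event 5 (EXEC): [IRQ0] PC=2: DEC 4 -> ACC=-1
Event 6 (EXEC): [IRQ0] PC=3: IRET -> resume MAIN at PC=1 (depth now 0)
Event 7 (EXEC): [MAIN] PC=1: NOP
Event 8 (EXEC): [MAIN] PC=2: INC 2 -> ACC=1
Event 9 (EXEC): [MAIN] PC=3: HALT

Answer: MAIN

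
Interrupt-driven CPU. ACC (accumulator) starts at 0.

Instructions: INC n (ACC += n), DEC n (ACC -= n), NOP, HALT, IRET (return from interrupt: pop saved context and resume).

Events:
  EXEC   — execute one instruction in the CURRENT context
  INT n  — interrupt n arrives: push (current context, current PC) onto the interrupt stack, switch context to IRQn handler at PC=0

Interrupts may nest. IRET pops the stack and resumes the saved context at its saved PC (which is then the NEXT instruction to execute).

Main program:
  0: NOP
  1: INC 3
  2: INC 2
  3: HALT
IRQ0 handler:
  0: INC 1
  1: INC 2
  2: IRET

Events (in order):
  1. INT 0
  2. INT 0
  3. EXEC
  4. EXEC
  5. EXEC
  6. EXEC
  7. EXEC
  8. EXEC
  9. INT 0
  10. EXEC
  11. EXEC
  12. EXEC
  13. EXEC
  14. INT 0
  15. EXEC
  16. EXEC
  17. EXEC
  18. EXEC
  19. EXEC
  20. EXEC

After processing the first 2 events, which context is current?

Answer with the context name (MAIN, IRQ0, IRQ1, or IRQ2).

Event 1 (INT 0): INT 0 arrives: push (MAIN, PC=0), enter IRQ0 at PC=0 (depth now 1)
Event 2 (INT 0): INT 0 arrives: push (IRQ0, PC=0), enter IRQ0 at PC=0 (depth now 2)

Answer: IRQ0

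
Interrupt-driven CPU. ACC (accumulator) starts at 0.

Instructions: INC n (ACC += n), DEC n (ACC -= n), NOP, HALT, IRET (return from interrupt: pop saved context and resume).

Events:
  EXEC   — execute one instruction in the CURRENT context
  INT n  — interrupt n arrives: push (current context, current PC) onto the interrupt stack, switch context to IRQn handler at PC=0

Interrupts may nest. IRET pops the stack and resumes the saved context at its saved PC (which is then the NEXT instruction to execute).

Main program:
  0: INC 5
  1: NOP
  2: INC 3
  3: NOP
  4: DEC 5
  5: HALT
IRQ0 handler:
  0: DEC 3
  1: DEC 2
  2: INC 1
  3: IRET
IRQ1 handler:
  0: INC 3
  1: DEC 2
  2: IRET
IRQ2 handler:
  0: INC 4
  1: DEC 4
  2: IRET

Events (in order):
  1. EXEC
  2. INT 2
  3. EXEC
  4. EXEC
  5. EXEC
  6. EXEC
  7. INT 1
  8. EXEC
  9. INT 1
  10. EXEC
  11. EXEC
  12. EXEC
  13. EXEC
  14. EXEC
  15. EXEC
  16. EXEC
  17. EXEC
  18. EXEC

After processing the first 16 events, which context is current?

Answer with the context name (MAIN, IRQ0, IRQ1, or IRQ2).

Event 1 (EXEC): [MAIN] PC=0: INC 5 -> ACC=5
Event 2 (INT 2): INT 2 arrives: push (MAIN, PC=1), enter IRQ2 at PC=0 (depth now 1)
Event 3 (EXEC): [IRQ2] PC=0: INC 4 -> ACC=9
Event 4 (EXEC): [IRQ2] PC=1: DEC 4 -> ACC=5
Event 5 (EXEC): [IRQ2] PC=2: IRET -> resume MAIN at PC=1 (depth now 0)
Event 6 (EXEC): [MAIN] PC=1: NOP
Event 7 (INT 1): INT 1 arrives: push (MAIN, PC=2), enter IRQ1 at PC=0 (depth now 1)
Event 8 (EXEC): [IRQ1] PC=0: INC 3 -> ACC=8
Event 9 (INT 1): INT 1 arrives: push (IRQ1, PC=1), enter IRQ1 at PC=0 (depth now 2)
Event 10 (EXEC): [IRQ1] PC=0: INC 3 -> ACC=11
Event 11 (EXEC): [IRQ1] PC=1: DEC 2 -> ACC=9
Event 12 (EXEC): [IRQ1] PC=2: IRET -> resume IRQ1 at PC=1 (depth now 1)
Event 13 (EXEC): [IRQ1] PC=1: DEC 2 -> ACC=7
Event 14 (EXEC): [IRQ1] PC=2: IRET -> resume MAIN at PC=2 (depth now 0)
Event 15 (EXEC): [MAIN] PC=2: INC 3 -> ACC=10
Event 16 (EXEC): [MAIN] PC=3: NOP

Answer: MAIN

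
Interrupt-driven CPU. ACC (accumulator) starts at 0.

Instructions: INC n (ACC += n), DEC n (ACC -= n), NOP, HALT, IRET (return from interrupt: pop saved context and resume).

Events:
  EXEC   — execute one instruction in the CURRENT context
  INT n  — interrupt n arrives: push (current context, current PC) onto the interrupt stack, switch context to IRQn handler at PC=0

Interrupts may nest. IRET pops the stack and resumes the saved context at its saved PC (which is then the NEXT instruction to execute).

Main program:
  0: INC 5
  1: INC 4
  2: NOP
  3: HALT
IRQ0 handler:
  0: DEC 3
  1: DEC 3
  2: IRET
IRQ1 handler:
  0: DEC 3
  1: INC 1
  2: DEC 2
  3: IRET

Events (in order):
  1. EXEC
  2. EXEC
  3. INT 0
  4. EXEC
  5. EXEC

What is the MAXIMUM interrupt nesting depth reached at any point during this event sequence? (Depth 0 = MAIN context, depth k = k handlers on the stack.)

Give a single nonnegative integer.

Answer: 1

Derivation:
Event 1 (EXEC): [MAIN] PC=0: INC 5 -> ACC=5 [depth=0]
Event 2 (EXEC): [MAIN] PC=1: INC 4 -> ACC=9 [depth=0]
Event 3 (INT 0): INT 0 arrives: push (MAIN, PC=2), enter IRQ0 at PC=0 (depth now 1) [depth=1]
Event 4 (EXEC): [IRQ0] PC=0: DEC 3 -> ACC=6 [depth=1]
Event 5 (EXEC): [IRQ0] PC=1: DEC 3 -> ACC=3 [depth=1]
Max depth observed: 1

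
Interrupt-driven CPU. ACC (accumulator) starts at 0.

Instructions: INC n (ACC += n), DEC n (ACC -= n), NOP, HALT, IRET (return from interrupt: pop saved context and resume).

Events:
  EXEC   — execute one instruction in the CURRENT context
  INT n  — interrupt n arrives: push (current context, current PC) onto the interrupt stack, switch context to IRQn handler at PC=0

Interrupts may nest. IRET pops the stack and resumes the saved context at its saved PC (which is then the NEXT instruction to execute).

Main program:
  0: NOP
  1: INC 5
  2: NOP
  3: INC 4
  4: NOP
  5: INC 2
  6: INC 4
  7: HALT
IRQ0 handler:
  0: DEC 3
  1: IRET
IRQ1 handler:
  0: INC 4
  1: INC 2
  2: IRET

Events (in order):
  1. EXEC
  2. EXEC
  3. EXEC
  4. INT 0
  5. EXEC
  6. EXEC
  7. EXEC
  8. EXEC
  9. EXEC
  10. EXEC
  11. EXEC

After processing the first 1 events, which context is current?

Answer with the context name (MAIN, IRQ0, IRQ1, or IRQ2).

Answer: MAIN

Derivation:
Event 1 (EXEC): [MAIN] PC=0: NOP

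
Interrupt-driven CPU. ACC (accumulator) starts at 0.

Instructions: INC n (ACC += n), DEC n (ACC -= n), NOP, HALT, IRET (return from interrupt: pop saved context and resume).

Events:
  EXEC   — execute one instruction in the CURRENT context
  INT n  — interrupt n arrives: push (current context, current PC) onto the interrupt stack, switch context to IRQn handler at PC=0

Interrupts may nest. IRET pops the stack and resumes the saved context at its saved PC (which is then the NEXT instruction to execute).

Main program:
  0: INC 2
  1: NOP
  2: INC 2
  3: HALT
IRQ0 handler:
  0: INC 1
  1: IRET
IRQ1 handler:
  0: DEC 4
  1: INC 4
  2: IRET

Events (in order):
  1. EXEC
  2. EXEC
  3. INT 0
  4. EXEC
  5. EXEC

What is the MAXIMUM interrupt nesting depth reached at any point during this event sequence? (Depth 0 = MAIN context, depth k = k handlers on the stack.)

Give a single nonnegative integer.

Event 1 (EXEC): [MAIN] PC=0: INC 2 -> ACC=2 [depth=0]
Event 2 (EXEC): [MAIN] PC=1: NOP [depth=0]
Event 3 (INT 0): INT 0 arrives: push (MAIN, PC=2), enter IRQ0 at PC=0 (depth now 1) [depth=1]
Event 4 (EXEC): [IRQ0] PC=0: INC 1 -> ACC=3 [depth=1]
Event 5 (EXEC): [IRQ0] PC=1: IRET -> resume MAIN at PC=2 (depth now 0) [depth=0]
Max depth observed: 1

Answer: 1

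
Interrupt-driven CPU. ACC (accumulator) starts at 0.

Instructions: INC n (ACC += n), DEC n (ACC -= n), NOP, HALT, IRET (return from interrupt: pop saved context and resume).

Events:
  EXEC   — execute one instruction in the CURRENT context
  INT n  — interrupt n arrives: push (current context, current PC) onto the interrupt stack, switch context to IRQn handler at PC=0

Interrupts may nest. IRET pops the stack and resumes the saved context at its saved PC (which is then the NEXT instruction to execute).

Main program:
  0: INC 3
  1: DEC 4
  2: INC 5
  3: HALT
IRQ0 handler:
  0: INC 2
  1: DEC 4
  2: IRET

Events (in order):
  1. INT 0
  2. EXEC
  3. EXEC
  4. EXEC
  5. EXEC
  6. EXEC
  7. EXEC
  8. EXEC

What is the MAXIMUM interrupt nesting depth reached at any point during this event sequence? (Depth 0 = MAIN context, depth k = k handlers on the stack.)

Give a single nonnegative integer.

Event 1 (INT 0): INT 0 arrives: push (MAIN, PC=0), enter IRQ0 at PC=0 (depth now 1) [depth=1]
Event 2 (EXEC): [IRQ0] PC=0: INC 2 -> ACC=2 [depth=1]
Event 3 (EXEC): [IRQ0] PC=1: DEC 4 -> ACC=-2 [depth=1]
Event 4 (EXEC): [IRQ0] PC=2: IRET -> resume MAIN at PC=0 (depth now 0) [depth=0]
Event 5 (EXEC): [MAIN] PC=0: INC 3 -> ACC=1 [depth=0]
Event 6 (EXEC): [MAIN] PC=1: DEC 4 -> ACC=-3 [depth=0]
Event 7 (EXEC): [MAIN] PC=2: INC 5 -> ACC=2 [depth=0]
Event 8 (EXEC): [MAIN] PC=3: HALT [depth=0]
Max depth observed: 1

Answer: 1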